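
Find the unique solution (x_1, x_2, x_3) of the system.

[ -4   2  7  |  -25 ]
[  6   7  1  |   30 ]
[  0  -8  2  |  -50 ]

(0, 5, -5)

Forward elimination on [A|b]:
R2 <- R2 - (-3/2)*R1:  [     0     10   23/2  -15/2 ]
R3 <- R3 - (-4/5)*R2:  [    0     0  56/5   -56 ]
Row echelon form:
[ -4   2     7  |    -25 ]
[  0  10  23/2  |  -15/2 ]
[  0   0  56/5  |    -56 ]
Back-substitution:
x_3 = (-56) / (56/5) = -5
x_2 = (-15/2 - (23/2)*(-5)) / 10 = 5
x_1 = (-25 - (2)*(5) - (7)*(-5)) / -4 = 0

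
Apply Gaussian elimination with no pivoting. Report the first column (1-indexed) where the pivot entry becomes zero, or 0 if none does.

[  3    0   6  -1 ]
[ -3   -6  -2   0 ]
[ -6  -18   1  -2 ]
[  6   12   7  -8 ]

first zero-pivot column = 0

Naive forward elimination:
R2 <- R2 - (-1)*R1:  [  0  -6   4  -1 ]
R3 <- R3 - (-2)*R1:  [   0  -18   13   -4 ]
R4 <- R4 - (2)*R1:  [  0  12  -5  -6 ]
R3 <- R3 - (3)*R2:  [  0   0   1  -1 ]
R4 <- R4 - (-2)*R2:  [  0   0   3  -8 ]
R4 <- R4 - (3)*R3:  [  0   0   0  -5 ]
All pivots nonzero; naive elimination completes without hitting a zero pivot.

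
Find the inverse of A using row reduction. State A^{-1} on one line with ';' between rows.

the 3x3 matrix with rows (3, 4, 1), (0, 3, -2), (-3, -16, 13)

Gauss-Jordan on [A | I]:
R1 <- (1/3)*R1:  [   1  4/3  1/3  |  1/3    0    0 ]
R3 <- R3 - (-3)*R1:  [   0  -12   14  |    1    0    1 ]
R2 <- (1/3)*R2:  [    0     1  -2/3  |     0   1/3     0 ]
R1 <- R1 - (4/3)*R2:  [    1     0  11/9  |   1/3  -4/9     0 ]
R3 <- R3 - (-12)*R2:  [ 0  0  6  |  1  4  1 ]
R3 <- (1/6)*R3:  [   0    0    1  |  1/6  2/3  1/6 ]
R1 <- R1 - (11/9)*R3:  [      1       0       0  |    7/54  -34/27  -11/54 ]
R2 <- R2 - (-2/3)*R3:  [   0    1    0  |  1/9  7/9  1/9 ]
Right block of [I | A^{-1}] is the inverse:
[ 7/54  -34/27  -11/54 ]
[  1/9     7/9     1/9 ]
[  1/6     2/3     1/6 ]

inverse = [7/54 -34/27 -11/54; 1/9 7/9 1/9; 1/6 2/3 1/6]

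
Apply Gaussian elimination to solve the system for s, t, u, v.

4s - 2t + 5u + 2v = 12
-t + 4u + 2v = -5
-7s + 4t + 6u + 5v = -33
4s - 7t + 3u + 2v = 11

Forward elimination on [A|b]:
R3 <- R3 - (-7/4)*R1:  [    0   1/2  59/4  17/2   -12 ]
R4 <- R4 - (1)*R1:  [  0  -5  -2   0  -1 ]
R3 <- R3 - (-1/2)*R2:  [     0      0   67/4   19/2  -29/2 ]
R4 <- R4 - (5)*R2:  [   0    0  -22  -10   24 ]
R4 <- R4 - (-88/67)*R3:  [      0       0       0  166/67  332/67 ]
Row echelon form:
[ 4  -2     5       2  |      12 ]
[ 0  -1     4       2  |      -5 ]
[ 0   0  67/4    19/2  |   -29/2 ]
[ 0   0     0  166/67  |  332/67 ]
Back-substitution:
v = (332/67) / (166/67) = 2
u = (-29/2 - (19/2)*(2)) / (67/4) = -2
t = (-5 - (4)*(-2) - (2)*(2)) / -1 = 1
s = (12 - (-2)*(1) - (5)*(-2) - (2)*(2)) / 4 = 5

(5, 1, -2, 2)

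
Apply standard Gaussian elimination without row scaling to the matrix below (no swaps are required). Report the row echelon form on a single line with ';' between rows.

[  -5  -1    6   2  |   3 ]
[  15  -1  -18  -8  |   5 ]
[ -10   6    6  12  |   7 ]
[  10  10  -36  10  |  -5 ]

REF = [-5 -1 6 2 3; 0 -4 0 -2 14; 0 0 -6 4 29; 0 0 0 -6 -87]

Forward elimination:
R2 <- R2 - (-3)*R1:  [  0  -4   0  -2  14 ]
R3 <- R3 - (2)*R1:  [  0   8  -6   8   1 ]
R4 <- R4 - (-2)*R1:  [   0    8  -24   14    1 ]
R3 <- R3 - (-2)*R2:  [  0   0  -6   4  29 ]
R4 <- R4 - (-2)*R2:  [   0    0  -24   10   29 ]
R4 <- R4 - (4)*R3:  [   0    0    0   -6  -87 ]
Row echelon form:
[ -5  -1   6   2  |    3 ]
[  0  -4   0  -2  |   14 ]
[  0   0  -6   4  |   29 ]
[  0   0   0  -6  |  -87 ]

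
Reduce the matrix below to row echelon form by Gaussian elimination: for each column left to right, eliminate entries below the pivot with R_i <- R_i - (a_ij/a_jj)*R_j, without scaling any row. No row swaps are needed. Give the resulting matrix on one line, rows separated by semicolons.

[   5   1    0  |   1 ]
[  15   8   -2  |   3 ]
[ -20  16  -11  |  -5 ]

Forward elimination:
R2 <- R2 - (3)*R1:  [  0   5  -2   0 ]
R3 <- R3 - (-4)*R1:  [   0   20  -11   -1 ]
R3 <- R3 - (4)*R2:  [  0   0  -3  -1 ]
Row echelon form:
[ 5  1   0  |   1 ]
[ 0  5  -2  |   0 ]
[ 0  0  -3  |  -1 ]

REF = [5 1 0 1; 0 5 -2 0; 0 0 -3 -1]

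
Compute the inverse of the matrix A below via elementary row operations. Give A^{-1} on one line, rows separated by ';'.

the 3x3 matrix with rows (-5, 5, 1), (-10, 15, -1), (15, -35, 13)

Gauss-Jordan on [A | I]:
R1 <- (1/-5)*R1:  [    1    -1  -1/5  |  -1/5     0     0 ]
R2 <- R2 - (-10)*R1:  [  0   5  -3  |  -2   1   0 ]
R3 <- R3 - (15)*R1:  [   0  -20   16  |    3    0    1 ]
R2 <- (1/5)*R2:  [    0     1  -3/5  |  -2/5   1/5     0 ]
R1 <- R1 - (-1)*R2:  [    1     0  -4/5  |  -3/5   1/5     0 ]
R3 <- R3 - (-20)*R2:  [  0   0   4  |  -5   4   1 ]
R3 <- (1/4)*R3:  [    0     0     1  |  -5/4     1   1/4 ]
R1 <- R1 - (-4/5)*R3:  [    1     0     0  |  -8/5     1   1/5 ]
R2 <- R2 - (-3/5)*R3:  [      0       1       0  |  -23/20     4/5    3/20 ]
Right block of [I | A^{-1}] is the inverse:
[   -8/5    1   1/5 ]
[ -23/20  4/5  3/20 ]
[   -5/4    1   1/4 ]

inverse = [-8/5 1 1/5; -23/20 4/5 3/20; -5/4 1 1/4]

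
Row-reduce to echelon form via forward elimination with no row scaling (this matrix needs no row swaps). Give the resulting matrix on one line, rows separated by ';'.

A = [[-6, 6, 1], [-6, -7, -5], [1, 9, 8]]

Forward elimination:
R2 <- R2 - (1)*R1:  [   0  -13   -6 ]
R3 <- R3 - (-1/6)*R1:  [    0    10  49/6 ]
R3 <- R3 - (-10/13)*R2:  [      0       0  277/78 ]
Row echelon form:
[ -6    6       1 ]
[  0  -13      -6 ]
[  0    0  277/78 ]

REF = [-6 6 1; 0 -13 -6; 0 0 277/78]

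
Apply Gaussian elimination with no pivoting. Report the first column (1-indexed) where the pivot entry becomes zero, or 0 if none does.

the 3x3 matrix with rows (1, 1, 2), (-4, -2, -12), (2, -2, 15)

first zero-pivot column = 0

Naive forward elimination:
R2 <- R2 - (-4)*R1:  [  0   2  -4 ]
R3 <- R3 - (2)*R1:  [  0  -4  11 ]
R3 <- R3 - (-2)*R2:  [ 0  0  3 ]
All pivots nonzero; naive elimination completes without hitting a zero pivot.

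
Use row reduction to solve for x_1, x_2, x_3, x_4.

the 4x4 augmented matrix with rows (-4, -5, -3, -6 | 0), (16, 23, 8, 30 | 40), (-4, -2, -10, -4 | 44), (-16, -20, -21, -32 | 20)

(-5, 4, -4, 2)

Forward elimination on [A|b]:
R2 <- R2 - (-4)*R1:  [  0   3  -4   6  40 ]
R3 <- R3 - (1)*R1:  [  0   3  -7   2  44 ]
R4 <- R4 - (4)*R1:  [  0   0  -9  -8  20 ]
R3 <- R3 - (1)*R2:  [  0   0  -3  -4   4 ]
R4 <- R4 - (3)*R3:  [ 0  0  0  4  8 ]
Row echelon form:
[ -4  -5  -3  -6  |   0 ]
[  0   3  -4   6  |  40 ]
[  0   0  -3  -4  |   4 ]
[  0   0   0   4  |   8 ]
Back-substitution:
x_4 = (8) / 4 = 2
x_3 = (4 - (-4)*(2)) / -3 = -4
x_2 = (40 - (-4)*(-4) - (6)*(2)) / 3 = 4
x_1 = (0 - (-5)*(4) - (-3)*(-4) - (-6)*(2)) / -4 = -5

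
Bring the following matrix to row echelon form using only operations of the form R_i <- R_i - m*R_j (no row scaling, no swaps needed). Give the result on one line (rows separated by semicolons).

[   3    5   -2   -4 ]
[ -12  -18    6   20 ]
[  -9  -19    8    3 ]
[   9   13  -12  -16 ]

Forward elimination:
R2 <- R2 - (-4)*R1:  [  0   2  -2   4 ]
R3 <- R3 - (-3)*R1:  [  0  -4   2  -9 ]
R4 <- R4 - (3)*R1:  [  0  -2  -6  -4 ]
R3 <- R3 - (-2)*R2:  [  0   0  -2  -1 ]
R4 <- R4 - (-1)*R2:  [  0   0  -8   0 ]
R4 <- R4 - (4)*R3:  [ 0  0  0  4 ]
Row echelon form:
[ 3  5  -2  -4 ]
[ 0  2  -2   4 ]
[ 0  0  -2  -1 ]
[ 0  0   0   4 ]

REF = [3 5 -2 -4; 0 2 -2 4; 0 0 -2 -1; 0 0 0 4]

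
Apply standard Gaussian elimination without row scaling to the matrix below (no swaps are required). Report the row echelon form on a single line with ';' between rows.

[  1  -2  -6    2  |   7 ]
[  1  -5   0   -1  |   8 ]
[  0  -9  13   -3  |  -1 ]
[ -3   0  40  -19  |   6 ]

Forward elimination:
R2 <- R2 - (1)*R1:  [  0  -3   6  -3   1 ]
R4 <- R4 - (-3)*R1:  [   0   -6   22  -13   27 ]
R3 <- R3 - (3)*R2:  [  0   0  -5   6  -4 ]
R4 <- R4 - (2)*R2:  [  0   0  10  -7  25 ]
R4 <- R4 - (-2)*R3:  [  0   0   0   5  17 ]
Row echelon form:
[ 1  -2  -6   2  |   7 ]
[ 0  -3   6  -3  |   1 ]
[ 0   0  -5   6  |  -4 ]
[ 0   0   0   5  |  17 ]

REF = [1 -2 -6 2 7; 0 -3 6 -3 1; 0 0 -5 6 -4; 0 0 0 5 17]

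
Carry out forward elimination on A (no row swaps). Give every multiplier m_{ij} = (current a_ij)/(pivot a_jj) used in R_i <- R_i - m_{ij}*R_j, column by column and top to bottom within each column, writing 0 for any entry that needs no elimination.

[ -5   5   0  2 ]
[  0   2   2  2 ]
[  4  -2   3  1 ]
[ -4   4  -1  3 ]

Forward elimination:
R2: entry in column 1 is already 0 -> m_{21} = 0 (no row operation needed)
R3 <- R3 - (-4/5)*R1:  [    0     2     3  13/5 ]
R4 <- R4 - (4/5)*R1:  [   0    0   -1  7/5 ]
R3 <- R3 - (1)*R2:  [   0    0    1  3/5 ]
R4: entry in column 2 is already 0 -> m_{42} = 0 (no row operation needed)
R4 <- R4 - (-1)*R3:  [ 0  0  0  2 ]
Multipliers (in order of application): m_{21} = 0, m_{31} = -4/5, m_{41} = 4/5, m_{32} = 1, m_{42} = 0, m_{43} = -1

multipliers: 0, -4/5, 4/5, 1, 0, -1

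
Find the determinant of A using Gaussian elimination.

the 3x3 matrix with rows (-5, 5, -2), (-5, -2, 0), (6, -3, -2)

Forward elimination:
R2 <- R2 - (1)*R1:  [  0  -7   2 ]
R3 <- R3 - (-6/5)*R1:  [     0      3  -22/5 ]
R3 <- R3 - (-3/7)*R2:  [       0        0  -124/35 ]
Upper-triangular form:
[ -5   5       -2 ]
[  0  -7        2 ]
[  0   0  -124/35 ]
det(A) = (-1)^0 * (-5) * (-7) * (-124/35) = -124  (0 row swaps -> sign +1)

det(A) = -124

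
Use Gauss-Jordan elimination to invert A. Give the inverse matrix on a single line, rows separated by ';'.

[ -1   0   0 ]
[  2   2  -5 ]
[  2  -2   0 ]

Gauss-Jordan on [A | I]:
R1 <- (1/-1)*R1:  [  1   0   0  |  -1   0   0 ]
R2 <- R2 - (2)*R1:  [  0   2  -5  |   2   1   0 ]
R3 <- R3 - (2)*R1:  [  0  -2   0  |   2   0   1 ]
R2 <- (1/2)*R2:  [    0     1  -5/2  |     1   1/2     0 ]
R3 <- R3 - (-2)*R2:  [  0   0  -5  |   4   1   1 ]
R3 <- (1/-5)*R3:  [    0     0     1  |  -4/5  -1/5  -1/5 ]
R2 <- R2 - (-5/2)*R3:  [    0     1     0  |    -1     0  -1/2 ]
Right block of [I | A^{-1}] is the inverse:
[   -1     0     0 ]
[   -1     0  -1/2 ]
[ -4/5  -1/5  -1/5 ]

inverse = [-1 0 0; -1 0 -1/2; -4/5 -1/5 -1/5]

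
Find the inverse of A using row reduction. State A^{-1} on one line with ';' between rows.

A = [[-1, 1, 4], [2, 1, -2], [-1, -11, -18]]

inverse = [20/3 13/3 1; -19/3 -11/3 -1; 7/2 2 1/2]

Gauss-Jordan on [A | I]:
R1 <- (1/-1)*R1:  [  1  -1  -4  |  -1   0   0 ]
R2 <- R2 - (2)*R1:  [ 0  3  6  |  2  1  0 ]
R3 <- R3 - (-1)*R1:  [   0  -12  -22  |   -1    0    1 ]
R2 <- (1/3)*R2:  [   0    1    2  |  2/3  1/3    0 ]
R1 <- R1 - (-1)*R2:  [    1     0    -2  |  -1/3   1/3     0 ]
R3 <- R3 - (-12)*R2:  [ 0  0  2  |  7  4  1 ]
R3 <- (1/2)*R3:  [   0    0    1  |  7/2    2  1/2 ]
R1 <- R1 - (-2)*R3:  [    1     0     0  |  20/3  13/3     1 ]
R2 <- R2 - (2)*R3:  [     0      1      0  |  -19/3  -11/3     -1 ]
Right block of [I | A^{-1}] is the inverse:
[  20/3   13/3    1 ]
[ -19/3  -11/3   -1 ]
[   7/2      2  1/2 ]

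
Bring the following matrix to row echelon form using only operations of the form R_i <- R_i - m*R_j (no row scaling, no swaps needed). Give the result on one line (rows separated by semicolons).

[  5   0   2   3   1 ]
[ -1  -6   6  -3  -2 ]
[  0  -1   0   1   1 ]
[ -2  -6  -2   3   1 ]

Forward elimination:
R2 <- R2 - (-1/5)*R1:  [     0     -6   32/5  -12/5   -9/5 ]
R4 <- R4 - (-2/5)*R1:  [    0    -6  -6/5  21/5   7/5 ]
R3 <- R3 - (1/6)*R2:  [      0       0  -16/15     7/5   13/10 ]
R4 <- R4 - (1)*R2:  [     0      0  -38/5   33/5   16/5 ]
R4 <- R4 - (57/8)*R3:  [      0       0       0   -27/8  -97/16 ]
Row echelon form:
[ 5   0       2      3       1 ]
[ 0  -6    32/5  -12/5    -9/5 ]
[ 0   0  -16/15    7/5   13/10 ]
[ 0   0       0  -27/8  -97/16 ]

REF = [5 0 2 3 1; 0 -6 32/5 -12/5 -9/5; 0 0 -16/15 7/5 13/10; 0 0 0 -27/8 -97/16]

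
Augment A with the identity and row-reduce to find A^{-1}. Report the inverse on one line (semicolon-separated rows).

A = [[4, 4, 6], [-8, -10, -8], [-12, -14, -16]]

Gauss-Jordan on [A | I]:
R1 <- (1/4)*R1:  [   1    1  3/2  |  1/4    0    0 ]
R2 <- R2 - (-8)*R1:  [  0  -2   4  |   2   1   0 ]
R3 <- R3 - (-12)*R1:  [  0  -2   2  |   3   0   1 ]
R2 <- (1/-2)*R2:  [    0     1    -2  |    -1  -1/2     0 ]
R1 <- R1 - (1)*R2:  [   1    0  7/2  |  5/4  1/2    0 ]
R3 <- R3 - (-2)*R2:  [  0   0  -2  |   1  -1   1 ]
R3 <- (1/-2)*R3:  [    0     0     1  |  -1/2   1/2  -1/2 ]
R1 <- R1 - (7/2)*R3:  [    1     0     0  |     3  -5/4   7/4 ]
R2 <- R2 - (-2)*R3:  [   0    1    0  |   -2  1/2   -1 ]
Right block of [I | A^{-1}] is the inverse:
[    3  -5/4   7/4 ]
[   -2   1/2    -1 ]
[ -1/2   1/2  -1/2 ]

inverse = [3 -5/4 7/4; -2 1/2 -1; -1/2 1/2 -1/2]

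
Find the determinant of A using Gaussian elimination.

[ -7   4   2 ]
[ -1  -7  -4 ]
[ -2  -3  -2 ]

Forward elimination:
R2 <- R2 - (1/7)*R1:  [     0  -53/7  -30/7 ]
R3 <- R3 - (2/7)*R1:  [     0  -29/7  -18/7 ]
R3 <- R3 - (29/53)*R2:  [      0       0  -12/53 ]
Upper-triangular form:
[ -7      4       2 ]
[  0  -53/7   -30/7 ]
[  0      0  -12/53 ]
det(A) = (-1)^0 * (-7) * (-53/7) * (-12/53) = -12  (0 row swaps -> sign +1)

det(A) = -12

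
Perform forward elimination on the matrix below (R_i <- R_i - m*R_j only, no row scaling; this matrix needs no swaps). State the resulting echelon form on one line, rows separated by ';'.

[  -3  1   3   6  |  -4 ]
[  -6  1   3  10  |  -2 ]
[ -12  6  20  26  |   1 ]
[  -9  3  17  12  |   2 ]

REF = [-3 1 3 6 -4; 0 -1 -3 -2 6; 0 0 2 -2 29; 0 0 0 2 -102]

Forward elimination:
R2 <- R2 - (2)*R1:  [  0  -1  -3  -2   6 ]
R3 <- R3 - (4)*R1:  [  0   2   8   2  17 ]
R4 <- R4 - (3)*R1:  [  0   0   8  -6  14 ]
R3 <- R3 - (-2)*R2:  [  0   0   2  -2  29 ]
R4 <- R4 - (4)*R3:  [    0     0     0     2  -102 ]
Row echelon form:
[ -3   1   3   6  |    -4 ]
[  0  -1  -3  -2  |     6 ]
[  0   0   2  -2  |    29 ]
[  0   0   0   2  |  -102 ]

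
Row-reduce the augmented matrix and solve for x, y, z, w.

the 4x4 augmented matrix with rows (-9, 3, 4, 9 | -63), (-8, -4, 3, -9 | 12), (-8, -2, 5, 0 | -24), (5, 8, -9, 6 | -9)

Forward elimination on [A|b]:
R2 <- R2 - (8/9)*R1:  [     0  -20/3   -5/9    -17     68 ]
R3 <- R3 - (8/9)*R1:  [     0  -14/3   13/9     -8     32 ]
R4 <- R4 - (-5/9)*R1:  [     0   29/3  -61/9     11    -44 ]
R3 <- R3 - (7/10)*R2:  [     0      0   11/6  39/10  -78/5 ]
R4 <- R4 - (-29/20)*R2:  [       0        0   -91/12  -273/20    273/5 ]
R4 <- R4 - (-91/22)*R3:  [       0        0        0  273/110  -546/55 ]
Row echelon form:
[ -9      3     4        9  |      -63 ]
[  0  -20/3  -5/9      -17  |       68 ]
[  0      0  11/6    39/10  |    -78/5 ]
[  0      0     0  273/110  |  -546/55 ]
Back-substitution:
w = (-546/55) / (273/110) = -4
z = (-78/5 - (39/10)*(-4)) / (11/6) = 0
y = (68 - (-5/9)*(0) - (-17)*(-4)) / (-20/3) = 0
x = (-63 - (3)*(0) - (4)*(0) - (9)*(-4)) / -9 = 3

(3, 0, 0, -4)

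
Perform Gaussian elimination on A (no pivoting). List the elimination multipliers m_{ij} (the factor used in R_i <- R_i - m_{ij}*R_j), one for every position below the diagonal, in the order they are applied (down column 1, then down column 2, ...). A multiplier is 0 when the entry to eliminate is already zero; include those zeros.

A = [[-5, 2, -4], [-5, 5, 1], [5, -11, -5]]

multipliers: 1, -1, -3

Forward elimination:
R2 <- R2 - (1)*R1:  [ 0  3  5 ]
R3 <- R3 - (-1)*R1:  [  0  -9  -9 ]
R3 <- R3 - (-3)*R2:  [ 0  0  6 ]
Multipliers (in order of application): m_{21} = 1, m_{31} = -1, m_{32} = -3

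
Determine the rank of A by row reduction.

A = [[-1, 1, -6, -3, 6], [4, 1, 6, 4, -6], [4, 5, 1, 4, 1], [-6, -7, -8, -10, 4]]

Row reduction:
R2 <- R2 - (-4)*R1:  [   0    5  -18   -8   18 ]
R3 <- R3 - (-4)*R1:  [   0    9  -23   -8   25 ]
R4 <- R4 - (6)*R1:  [   0  -13   28    8  -32 ]
R3 <- R3 - (9/5)*R2:  [     0      0   47/5   32/5  -37/5 ]
R4 <- R4 - (-13/5)*R2:  [     0      0  -94/5  -64/5   74/5 ]
R4 <- R4 - (-2)*R3:  [ 0  0  0  0  0 ]
Row echelon form:
[ -1  1    -6    -3      6 ]
[  0  5   -18    -8     18 ]
[  0  0  47/5  32/5  -37/5 ]
[  0  0     0     0      0 ]
Nonzero rows / pivot columns: 3

rank(A) = 3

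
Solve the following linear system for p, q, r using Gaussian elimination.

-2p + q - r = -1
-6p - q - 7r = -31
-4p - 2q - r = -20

(2, 5, 2)

Forward elimination on [A|b]:
R2 <- R2 - (3)*R1:  [   0   -4   -4  -28 ]
R3 <- R3 - (2)*R1:  [   0   -4    1  -18 ]
R3 <- R3 - (1)*R2:  [  0   0   5  10 ]
Row echelon form:
[ -2   1  -1  |   -1 ]
[  0  -4  -4  |  -28 ]
[  0   0   5  |   10 ]
Back-substitution:
r = (10) / 5 = 2
q = (-28 - (-4)*(2)) / -4 = 5
p = (-1 - (1)*(5) - (-1)*(2)) / -2 = 2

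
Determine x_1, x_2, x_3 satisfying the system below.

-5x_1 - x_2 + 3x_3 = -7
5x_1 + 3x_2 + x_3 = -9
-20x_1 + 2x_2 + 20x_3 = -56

(-2, 2, -5)

Forward elimination on [A|b]:
R2 <- R2 - (-1)*R1:  [   0    2    4  -16 ]
R3 <- R3 - (4)*R1:  [   0    6    8  -28 ]
R3 <- R3 - (3)*R2:  [  0   0  -4  20 ]
Row echelon form:
[ -5  -1   3  |   -7 ]
[  0   2   4  |  -16 ]
[  0   0  -4  |   20 ]
Back-substitution:
x_3 = (20) / -4 = -5
x_2 = (-16 - (4)*(-5)) / 2 = 2
x_1 = (-7 - (-1)*(2) - (3)*(-5)) / -5 = -2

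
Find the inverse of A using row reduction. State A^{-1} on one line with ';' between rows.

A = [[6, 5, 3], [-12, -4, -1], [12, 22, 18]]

Gauss-Jordan on [A | I]:
R1 <- (1/6)*R1:  [   1  5/6  1/2  |  1/6    0    0 ]
R2 <- R2 - (-12)*R1:  [ 0  6  5  |  2  1  0 ]
R3 <- R3 - (12)*R1:  [  0  12  12  |  -2   0   1 ]
R2 <- (1/6)*R2:  [   0    1  5/6  |  1/3  1/6    0 ]
R1 <- R1 - (5/6)*R2:  [     1      0  -7/36  |   -1/9  -5/36      0 ]
R3 <- R3 - (12)*R2:  [  0   0   2  |  -6  -2   1 ]
R3 <- (1/2)*R3:  [   0    0    1  |   -3   -1  1/2 ]
R1 <- R1 - (-7/36)*R3:  [      1       0       0  |  -25/36    -1/3    7/72 ]
R2 <- R2 - (5/6)*R3:  [     0      1      0  |   17/6      1  -5/12 ]
Right block of [I | A^{-1}] is the inverse:
[ -25/36  -1/3   7/72 ]
[   17/6     1  -5/12 ]
[     -3    -1    1/2 ]

inverse = [-25/36 -1/3 7/72; 17/6 1 -5/12; -3 -1 1/2]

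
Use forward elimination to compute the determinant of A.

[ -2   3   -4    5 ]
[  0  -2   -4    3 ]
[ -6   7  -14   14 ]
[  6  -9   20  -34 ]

Forward elimination:
R3 <- R3 - (3)*R1:  [  0  -2  -2  -1 ]
R4 <- R4 - (-3)*R1:  [   0    0    8  -19 ]
R3 <- R3 - (1)*R2:  [  0   0   2  -4 ]
R4 <- R4 - (4)*R3:  [  0   0   0  -3 ]
Upper-triangular form:
[ -2   3  -4   5 ]
[  0  -2  -4   3 ]
[  0   0   2  -4 ]
[  0   0   0  -3 ]
det(A) = (-1)^0 * (-2) * (-2) * (2) * (-3) = -24  (0 row swaps -> sign +1)

det(A) = -24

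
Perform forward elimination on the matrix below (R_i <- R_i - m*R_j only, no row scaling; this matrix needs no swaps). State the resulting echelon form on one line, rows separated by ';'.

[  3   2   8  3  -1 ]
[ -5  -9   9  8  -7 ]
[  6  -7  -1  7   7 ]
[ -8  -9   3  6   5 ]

REF = [3 2 8 3 -1; 0 -17/3 67/3 13 -26/3; 0 0 -1026/17 -412/17 439/17; 0 0 0 277/171 2081/171]

Forward elimination:
R2 <- R2 - (-5/3)*R1:  [     0  -17/3   67/3     13  -26/3 ]
R3 <- R3 - (2)*R1:  [   0  -11  -17    1    9 ]
R4 <- R4 - (-8/3)*R1:  [     0  -11/3   73/3     14    7/3 ]
R3 <- R3 - (33/17)*R2:  [        0         0  -1026/17   -412/17    439/17 ]
R4 <- R4 - (11/17)*R2:  [      0       0  168/17   95/17  135/17 ]
R4 <- R4 - (-28/171)*R3:  [        0         0         0   277/171  2081/171 ]
Row echelon form:
[ 3      2         8        3        -1 ]
[ 0  -17/3      67/3       13     -26/3 ]
[ 0      0  -1026/17  -412/17    439/17 ]
[ 0      0         0  277/171  2081/171 ]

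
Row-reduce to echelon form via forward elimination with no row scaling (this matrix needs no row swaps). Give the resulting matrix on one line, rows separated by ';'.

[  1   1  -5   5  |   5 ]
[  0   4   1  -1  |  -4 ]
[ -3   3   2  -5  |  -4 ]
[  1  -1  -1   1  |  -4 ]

Forward elimination:
R3 <- R3 - (-3)*R1:  [   0    6  -13   10   11 ]
R4 <- R4 - (1)*R1:  [  0  -2   4  -4  -9 ]
R3 <- R3 - (3/2)*R2:  [     0      0  -29/2   23/2     17 ]
R4 <- R4 - (-1/2)*R2:  [    0     0   9/2  -9/2   -11 ]
R4 <- R4 - (-9/29)*R3:  [       0        0        0   -27/29  -166/29 ]
Row echelon form:
[ 1  1     -5       5  |        5 ]
[ 0  4      1      -1  |       -4 ]
[ 0  0  -29/2    23/2  |       17 ]
[ 0  0      0  -27/29  |  -166/29 ]

REF = [1 1 -5 5 5; 0 4 1 -1 -4; 0 0 -29/2 23/2 17; 0 0 0 -27/29 -166/29]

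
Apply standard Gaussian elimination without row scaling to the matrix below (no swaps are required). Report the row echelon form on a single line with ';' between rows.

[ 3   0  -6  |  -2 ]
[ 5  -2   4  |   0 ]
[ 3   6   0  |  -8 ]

REF = [3 0 -6 -2; 0 -2 14 10/3; 0 0 48 4]

Forward elimination:
R2 <- R2 - (5/3)*R1:  [    0    -2    14  10/3 ]
R3 <- R3 - (1)*R1:  [  0   6   6  -6 ]
R3 <- R3 - (-3)*R2:  [  0   0  48   4 ]
Row echelon form:
[ 3   0  -6  |    -2 ]
[ 0  -2  14  |  10/3 ]
[ 0   0  48  |     4 ]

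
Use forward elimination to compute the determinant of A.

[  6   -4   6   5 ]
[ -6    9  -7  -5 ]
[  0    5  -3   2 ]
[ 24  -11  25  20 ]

Forward elimination:
R2 <- R2 - (-1)*R1:  [  0   5  -1   0 ]
R4 <- R4 - (4)*R1:  [ 0  5  1  0 ]
R3 <- R3 - (1)*R2:  [  0   0  -2   2 ]
R4 <- R4 - (1)*R2:  [ 0  0  2  0 ]
R4 <- R4 - (-1)*R3:  [ 0  0  0  2 ]
Upper-triangular form:
[ 6  -4   6  5 ]
[ 0   5  -1  0 ]
[ 0   0  -2  2 ]
[ 0   0   0  2 ]
det(A) = (-1)^0 * (6) * (5) * (-2) * (2) = -120  (0 row swaps -> sign +1)

det(A) = -120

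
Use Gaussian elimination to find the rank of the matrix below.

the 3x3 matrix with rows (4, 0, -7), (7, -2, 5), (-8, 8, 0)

Row reduction:
R2 <- R2 - (7/4)*R1:  [    0    -2  69/4 ]
R3 <- R3 - (-2)*R1:  [   0    8  -14 ]
R3 <- R3 - (-4)*R2:  [  0   0  55 ]
Row echelon form:
[ 4   0    -7 ]
[ 0  -2  69/4 ]
[ 0   0    55 ]
Nonzero rows / pivot columns: 3

rank(A) = 3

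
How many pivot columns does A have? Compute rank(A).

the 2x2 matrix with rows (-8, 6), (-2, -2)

Row reduction:
R2 <- R2 - (1/4)*R1:  [    0  -7/2 ]
Row echelon form:
[ -8     6 ]
[  0  -7/2 ]
Nonzero rows / pivot columns: 2

rank(A) = 2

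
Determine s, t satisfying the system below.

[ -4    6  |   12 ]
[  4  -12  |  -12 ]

Forward elimination on [A|b]:
R2 <- R2 - (-1)*R1:  [  0  -6   0 ]
Row echelon form:
[ -4   6  |  12 ]
[  0  -6  |   0 ]
Back-substitution:
t = (0) / -6 = 0
s = (12 - (6)*(0)) / -4 = -3

(-3, 0)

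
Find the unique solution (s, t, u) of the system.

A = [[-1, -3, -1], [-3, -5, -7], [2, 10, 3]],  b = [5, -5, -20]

Forward elimination on [A|b]:
R2 <- R2 - (3)*R1:  [   0    4   -4  -20 ]
R3 <- R3 - (-2)*R1:  [   0    4    1  -10 ]
R3 <- R3 - (1)*R2:  [  0   0   5  10 ]
Row echelon form:
[ -1  -3  -1  |    5 ]
[  0   4  -4  |  -20 ]
[  0   0   5  |   10 ]
Back-substitution:
u = (10) / 5 = 2
t = (-20 - (-4)*(2)) / 4 = -3
s = (5 - (-3)*(-3) - (-1)*(2)) / -1 = 2

(2, -3, 2)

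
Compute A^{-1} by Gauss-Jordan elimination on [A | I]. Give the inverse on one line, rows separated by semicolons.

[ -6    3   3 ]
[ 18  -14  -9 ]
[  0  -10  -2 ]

inverse = [31/30 2/5 -1/4; -3/5 -1/5 0; 3 1 -1/2]

Gauss-Jordan on [A | I]:
R1 <- (1/-6)*R1:  [    1  -1/2  -1/2  |  -1/6     0     0 ]
R2 <- R2 - (18)*R1:  [  0  -5   0  |   3   1   0 ]
R2 <- (1/-5)*R2:  [    0     1     0  |  -3/5  -1/5     0 ]
R1 <- R1 - (-1/2)*R2:  [     1      0   -1/2  |  -7/15  -1/10      0 ]
R3 <- R3 - (-10)*R2:  [  0   0  -2  |  -6  -2   1 ]
R3 <- (1/-2)*R3:  [    0     0     1  |     3     1  -1/2 ]
R1 <- R1 - (-1/2)*R3:  [     1      0      0  |  31/30    2/5   -1/4 ]
Right block of [I | A^{-1}] is the inverse:
[ 31/30   2/5  -1/4 ]
[  -3/5  -1/5     0 ]
[     3     1  -1/2 ]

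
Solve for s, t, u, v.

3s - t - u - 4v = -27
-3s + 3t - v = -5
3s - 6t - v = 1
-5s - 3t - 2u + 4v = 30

Forward elimination on [A|b]:
R2 <- R2 - (-1)*R1:  [   0    2   -1   -5  -32 ]
R3 <- R3 - (1)*R1:  [  0  -5   1   3  28 ]
R4 <- R4 - (-5/3)*R1:  [     0  -14/3  -11/3   -8/3    -15 ]
R3 <- R3 - (-5/2)*R2:  [     0      0   -3/2  -19/2    -52 ]
R4 <- R4 - (-7/3)*R2:  [      0       0      -6   -43/3  -269/3 ]
R4 <- R4 - (4)*R3:  [     0      0      0   71/3  355/3 ]
Row echelon form:
[ 3  -1    -1     -4  |    -27 ]
[ 0   2    -1     -5  |    -32 ]
[ 0   0  -3/2  -19/2  |    -52 ]
[ 0   0     0   71/3  |  355/3 ]
Back-substitution:
v = (355/3) / (71/3) = 5
u = (-52 - (-19/2)*(5)) / (-3/2) = 3
t = (-32 - (-1)*(3) - (-5)*(5)) / 2 = -2
s = (-27 - (-1)*(-2) - (-1)*(3) - (-4)*(5)) / 3 = -2

(-2, -2, 3, 5)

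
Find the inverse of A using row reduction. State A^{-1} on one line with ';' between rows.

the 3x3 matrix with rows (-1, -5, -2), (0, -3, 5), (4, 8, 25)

inverse = [115/9 -109/9 31/9; -20/9 17/9 -5/9; -4/3 4/3 -1/3]

Gauss-Jordan on [A | I]:
R1 <- (1/-1)*R1:  [  1   5   2  |  -1   0   0 ]
R3 <- R3 - (4)*R1:  [   0  -12   17  |    4    0    1 ]
R2 <- (1/-3)*R2:  [    0     1  -5/3  |     0  -1/3     0 ]
R1 <- R1 - (5)*R2:  [    1     0  31/3  |    -1   5/3     0 ]
R3 <- R3 - (-12)*R2:  [  0   0  -3  |   4  -4   1 ]
R3 <- (1/-3)*R3:  [    0     0     1  |  -4/3   4/3  -1/3 ]
R1 <- R1 - (31/3)*R3:  [      1       0       0  |   115/9  -109/9    31/9 ]
R2 <- R2 - (-5/3)*R3:  [     0      1      0  |  -20/9   17/9   -5/9 ]
Right block of [I | A^{-1}] is the inverse:
[ 115/9  -109/9  31/9 ]
[ -20/9    17/9  -5/9 ]
[  -4/3     4/3  -1/3 ]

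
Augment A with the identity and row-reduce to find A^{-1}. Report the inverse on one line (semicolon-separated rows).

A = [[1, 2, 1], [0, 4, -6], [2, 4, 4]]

inverse = [5 -1/2 -2; -3/2 1/4 3/4; -1 0 1/2]

Gauss-Jordan on [A | I]:
R3 <- R3 - (2)*R1:  [  0   0   2  |  -2   0   1 ]
R2 <- (1/4)*R2:  [    0     1  -3/2  |     0   1/4     0 ]
R1 <- R1 - (2)*R2:  [    1     0     4  |     1  -1/2     0 ]
R3 <- (1/2)*R3:  [   0    0    1  |   -1    0  1/2 ]
R1 <- R1 - (4)*R3:  [    1     0     0  |     5  -1/2    -2 ]
R2 <- R2 - (-3/2)*R3:  [    0     1     0  |  -3/2   1/4   3/4 ]
Right block of [I | A^{-1}] is the inverse:
[    5  -1/2   -2 ]
[ -3/2   1/4  3/4 ]
[   -1     0  1/2 ]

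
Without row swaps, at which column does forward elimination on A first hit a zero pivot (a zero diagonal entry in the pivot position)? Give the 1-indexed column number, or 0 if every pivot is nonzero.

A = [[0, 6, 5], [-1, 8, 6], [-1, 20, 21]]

Naive forward elimination:
Pivot entry (1,1) is zero but row 2 has -1 in column 1 -> naive elimination stops; a row interchange (e.g. R1 <-> R2) would be required here.

first zero-pivot column = 1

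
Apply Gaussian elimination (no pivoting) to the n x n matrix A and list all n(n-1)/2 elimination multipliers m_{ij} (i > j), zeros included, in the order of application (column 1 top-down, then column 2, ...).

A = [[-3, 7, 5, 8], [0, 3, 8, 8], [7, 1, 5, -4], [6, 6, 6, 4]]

Forward elimination:
R2: entry in column 1 is already 0 -> m_{21} = 0 (no row operation needed)
R3 <- R3 - (-7/3)*R1:  [    0  52/3  50/3  44/3 ]
R4 <- R4 - (-2)*R1:  [  0  20  16  20 ]
R3 <- R3 - (52/9)*R2:  [      0       0  -266/9  -284/9 ]
R4 <- R4 - (20/3)*R2:  [      0       0  -112/3  -100/3 ]
R4 <- R4 - (24/19)*R3:  [      0       0       0  124/19 ]
Multipliers (in order of application): m_{21} = 0, m_{31} = -7/3, m_{41} = -2, m_{32} = 52/9, m_{42} = 20/3, m_{43} = 24/19

multipliers: 0, -7/3, -2, 52/9, 20/3, 24/19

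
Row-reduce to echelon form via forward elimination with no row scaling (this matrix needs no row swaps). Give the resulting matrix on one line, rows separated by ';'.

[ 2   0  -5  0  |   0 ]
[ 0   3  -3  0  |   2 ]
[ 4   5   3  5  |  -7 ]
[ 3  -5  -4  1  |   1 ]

Forward elimination:
R3 <- R3 - (2)*R1:  [  0   5  13   5  -7 ]
R4 <- R4 - (3/2)*R1:  [   0   -5  7/2    1    1 ]
R3 <- R3 - (5/3)*R2:  [     0      0     18      5  -31/3 ]
R4 <- R4 - (-5/3)*R2:  [    0     0  -3/2     1  13/3 ]
R4 <- R4 - (-1/12)*R3:  [      0       0       0   17/12  125/36 ]
Row echelon form:
[ 2  0  -5      0  |       0 ]
[ 0  3  -3      0  |       2 ]
[ 0  0  18      5  |   -31/3 ]
[ 0  0   0  17/12  |  125/36 ]

REF = [2 0 -5 0 0; 0 3 -3 0 2; 0 0 18 5 -31/3; 0 0 0 17/12 125/36]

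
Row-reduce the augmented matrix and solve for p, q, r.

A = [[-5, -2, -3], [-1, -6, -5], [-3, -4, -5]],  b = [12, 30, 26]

Forward elimination on [A|b]:
R2 <- R2 - (1/5)*R1:  [     0  -28/5  -22/5  138/5 ]
R3 <- R3 - (3/5)*R1:  [     0  -14/5  -16/5   94/5 ]
R3 <- R3 - (1/2)*R2:  [  0   0  -1   5 ]
Row echelon form:
[ -5     -2     -3  |     12 ]
[  0  -28/5  -22/5  |  138/5 ]
[  0      0     -1  |      5 ]
Back-substitution:
r = (5) / -1 = -5
q = (138/5 - (-22/5)*(-5)) / (-28/5) = -1
p = (12 - (-2)*(-1) - (-3)*(-5)) / -5 = 1

(1, -1, -5)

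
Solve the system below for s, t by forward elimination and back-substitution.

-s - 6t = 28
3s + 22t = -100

Forward elimination on [A|b]:
R2 <- R2 - (-3)*R1:  [   0    4  -16 ]
Row echelon form:
[ -1  -6  |   28 ]
[  0   4  |  -16 ]
Back-substitution:
t = (-16) / 4 = -4
s = (28 - (-6)*(-4)) / -1 = -4

(-4, -4)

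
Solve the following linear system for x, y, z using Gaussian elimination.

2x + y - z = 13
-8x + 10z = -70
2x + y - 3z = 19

(5, 0, -3)

Forward elimination on [A|b]:
R2 <- R2 - (-4)*R1:  [   0    4    6  -18 ]
R3 <- R3 - (1)*R1:  [  0   0  -2   6 ]
Row echelon form:
[ 2  1  -1  |   13 ]
[ 0  4   6  |  -18 ]
[ 0  0  -2  |    6 ]
Back-substitution:
z = (6) / -2 = -3
y = (-18 - (6)*(-3)) / 4 = 0
x = (13 - (1)*(0) - (-1)*(-3)) / 2 = 5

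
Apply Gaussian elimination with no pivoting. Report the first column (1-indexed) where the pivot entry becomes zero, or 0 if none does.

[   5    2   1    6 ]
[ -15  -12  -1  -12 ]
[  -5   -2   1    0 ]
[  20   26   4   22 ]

first zero-pivot column = 0

Naive forward elimination:
R2 <- R2 - (-3)*R1:  [  0  -6   2   6 ]
R3 <- R3 - (-1)*R1:  [ 0  0  2  6 ]
R4 <- R4 - (4)*R1:  [  0  18   0  -2 ]
R4 <- R4 - (-3)*R2:  [  0   0   6  16 ]
R4 <- R4 - (3)*R3:  [  0   0   0  -2 ]
All pivots nonzero; naive elimination completes without hitting a zero pivot.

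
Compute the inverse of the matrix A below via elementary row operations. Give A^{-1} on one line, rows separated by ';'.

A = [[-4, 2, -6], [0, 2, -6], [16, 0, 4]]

inverse = [-1/4 1/4 0; 3 -5/2 3/4; 1 -1 1/4]

Gauss-Jordan on [A | I]:
R1 <- (1/-4)*R1:  [    1  -1/2   3/2  |  -1/4     0     0 ]
R3 <- R3 - (16)*R1:  [   0    8  -20  |    4    0    1 ]
R2 <- (1/2)*R2:  [   0    1   -3  |    0  1/2    0 ]
R1 <- R1 - (-1/2)*R2:  [    1     0     0  |  -1/4   1/4     0 ]
R3 <- R3 - (8)*R2:  [  0   0   4  |   4  -4   1 ]
R3 <- (1/4)*R3:  [   0    0    1  |    1   -1  1/4 ]
R2 <- R2 - (-3)*R3:  [    0     1     0  |     3  -5/2   3/4 ]
Right block of [I | A^{-1}] is the inverse:
[ -1/4   1/4    0 ]
[    3  -5/2  3/4 ]
[    1    -1  1/4 ]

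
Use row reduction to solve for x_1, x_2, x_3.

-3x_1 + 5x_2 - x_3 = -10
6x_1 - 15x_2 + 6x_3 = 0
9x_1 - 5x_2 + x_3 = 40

Forward elimination on [A|b]:
R2 <- R2 - (-2)*R1:  [   0   -5    4  -20 ]
R3 <- R3 - (-3)*R1:  [  0  10  -2  10 ]
R3 <- R3 - (-2)*R2:  [   0    0    6  -30 ]
Row echelon form:
[ -3   5  -1  |  -10 ]
[  0  -5   4  |  -20 ]
[  0   0   6  |  -30 ]
Back-substitution:
x_3 = (-30) / 6 = -5
x_2 = (-20 - (4)*(-5)) / -5 = 0
x_1 = (-10 - (5)*(0) - (-1)*(-5)) / -3 = 5

(5, 0, -5)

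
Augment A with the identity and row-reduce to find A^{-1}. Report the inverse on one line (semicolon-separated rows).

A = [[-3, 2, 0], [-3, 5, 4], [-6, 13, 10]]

inverse = [-1/9 -10/9 4/9; 1/3 -5/3 2/3; -1/2 3/2 -1/2]

Gauss-Jordan on [A | I]:
R1 <- (1/-3)*R1:  [    1  -2/3     0  |  -1/3     0     0 ]
R2 <- R2 - (-3)*R1:  [  0   3   4  |  -1   1   0 ]
R3 <- R3 - (-6)*R1:  [  0   9  10  |  -2   0   1 ]
R2 <- (1/3)*R2:  [    0     1   4/3  |  -1/3   1/3     0 ]
R1 <- R1 - (-2/3)*R2:  [    1     0   8/9  |  -5/9   2/9     0 ]
R3 <- R3 - (9)*R2:  [  0   0  -2  |   1  -3   1 ]
R3 <- (1/-2)*R3:  [    0     0     1  |  -1/2   3/2  -1/2 ]
R1 <- R1 - (8/9)*R3:  [     1      0      0  |   -1/9  -10/9    4/9 ]
R2 <- R2 - (4/3)*R3:  [    0     1     0  |   1/3  -5/3   2/3 ]
Right block of [I | A^{-1}] is the inverse:
[ -1/9  -10/9   4/9 ]
[  1/3   -5/3   2/3 ]
[ -1/2    3/2  -1/2 ]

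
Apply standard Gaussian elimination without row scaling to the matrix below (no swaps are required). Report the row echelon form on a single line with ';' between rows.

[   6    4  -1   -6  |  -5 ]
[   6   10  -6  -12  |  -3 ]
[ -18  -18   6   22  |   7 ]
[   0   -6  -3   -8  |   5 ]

REF = [6 4 -1 -6 -5; 0 6 -5 -6 2; 0 0 -2 -2 -6; 0 0 0 -6 31]

Forward elimination:
R2 <- R2 - (1)*R1:  [  0   6  -5  -6   2 ]
R3 <- R3 - (-3)*R1:  [  0  -6   3   4  -8 ]
R3 <- R3 - (-1)*R2:  [  0   0  -2  -2  -6 ]
R4 <- R4 - (-1)*R2:  [   0    0   -8  -14    7 ]
R4 <- R4 - (4)*R3:  [  0   0   0  -6  31 ]
Row echelon form:
[ 6  4  -1  -6  |  -5 ]
[ 0  6  -5  -6  |   2 ]
[ 0  0  -2  -2  |  -6 ]
[ 0  0   0  -6  |  31 ]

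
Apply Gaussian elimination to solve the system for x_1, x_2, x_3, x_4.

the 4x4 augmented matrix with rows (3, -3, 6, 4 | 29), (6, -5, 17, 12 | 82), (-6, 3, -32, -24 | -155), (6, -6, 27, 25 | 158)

Forward elimination on [A|b]:
R2 <- R2 - (2)*R1:  [  0   1   5   4  24 ]
R3 <- R3 - (-2)*R1:  [   0   -3  -20  -16  -97 ]
R4 <- R4 - (2)*R1:  [   0    0   15   17  100 ]
R3 <- R3 - (-3)*R2:  [   0    0   -5   -4  -25 ]
R4 <- R4 - (-3)*R3:  [  0   0   0   5  25 ]
Row echelon form:
[ 3  -3   6   4  |   29 ]
[ 0   1   5   4  |   24 ]
[ 0   0  -5  -4  |  -25 ]
[ 0   0   0   5  |   25 ]
Back-substitution:
x_4 = (25) / 5 = 5
x_3 = (-25 - (-4)*(5)) / -5 = 1
x_2 = (24 - (5)*(1) - (4)*(5)) / 1 = -1
x_1 = (29 - (-3)*(-1) - (6)*(1) - (4)*(5)) / 3 = 0

(0, -1, 1, 5)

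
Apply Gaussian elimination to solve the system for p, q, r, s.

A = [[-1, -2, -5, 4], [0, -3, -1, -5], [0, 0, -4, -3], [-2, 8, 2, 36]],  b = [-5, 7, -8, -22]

(1, -3, 2, 0)

Forward elimination on [A|b]:
R4 <- R4 - (2)*R1:  [   0   12   12   28  -12 ]
R4 <- R4 - (-4)*R2:  [  0   0   8   8  16 ]
R4 <- R4 - (-2)*R3:  [ 0  0  0  2  0 ]
Row echelon form:
[ -1  -2  -5   4  |  -5 ]
[  0  -3  -1  -5  |   7 ]
[  0   0  -4  -3  |  -8 ]
[  0   0   0   2  |   0 ]
Back-substitution:
s = (0) / 2 = 0
r = (-8 - (-3)*(0)) / -4 = 2
q = (7 - (-1)*(2) - (-5)*(0)) / -3 = -3
p = (-5 - (-2)*(-3) - (-5)*(2) - (4)*(0)) / -1 = 1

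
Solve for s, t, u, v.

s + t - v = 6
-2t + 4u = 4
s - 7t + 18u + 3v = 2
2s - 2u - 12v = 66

(3, -2, 0, -5)

Forward elimination on [A|b]:
R3 <- R3 - (1)*R1:  [  0  -8  18   4  -4 ]
R4 <- R4 - (2)*R1:  [   0   -2   -2  -10   54 ]
R3 <- R3 - (4)*R2:  [   0    0    2    4  -20 ]
R4 <- R4 - (1)*R2:  [   0    0   -6  -10   50 ]
R4 <- R4 - (-3)*R3:  [   0    0    0    2  -10 ]
Row echelon form:
[ 1   1  0  -1  |    6 ]
[ 0  -2  4   0  |    4 ]
[ 0   0  2   4  |  -20 ]
[ 0   0  0   2  |  -10 ]
Back-substitution:
v = (-10) / 2 = -5
u = (-20 - (4)*(-5)) / 2 = 0
t = (4 - (4)*(0)) / -2 = -2
s = (6 - (1)*(-2) - (-1)*(-5)) / 1 = 3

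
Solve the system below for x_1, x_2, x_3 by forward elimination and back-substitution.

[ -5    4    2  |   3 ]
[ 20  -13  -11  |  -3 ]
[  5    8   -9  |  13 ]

Forward elimination on [A|b]:
R2 <- R2 - (-4)*R1:  [  0   3  -3   9 ]
R3 <- R3 - (-1)*R1:  [  0  12  -7  16 ]
R3 <- R3 - (4)*R2:  [   0    0    5  -20 ]
Row echelon form:
[ -5  4   2  |    3 ]
[  0  3  -3  |    9 ]
[  0  0   5  |  -20 ]
Back-substitution:
x_3 = (-20) / 5 = -4
x_2 = (9 - (-3)*(-4)) / 3 = -1
x_1 = (3 - (4)*(-1) - (2)*(-4)) / -5 = -3

(-3, -1, -4)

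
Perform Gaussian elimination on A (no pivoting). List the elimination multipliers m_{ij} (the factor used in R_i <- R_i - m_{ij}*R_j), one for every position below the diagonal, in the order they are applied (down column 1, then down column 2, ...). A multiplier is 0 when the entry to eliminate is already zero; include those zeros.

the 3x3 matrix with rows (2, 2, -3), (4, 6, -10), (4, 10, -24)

Forward elimination:
R2 <- R2 - (2)*R1:  [  0   2  -4 ]
R3 <- R3 - (2)*R1:  [   0    6  -18 ]
R3 <- R3 - (3)*R2:  [  0   0  -6 ]
Multipliers (in order of application): m_{21} = 2, m_{31} = 2, m_{32} = 3

multipliers: 2, 2, 3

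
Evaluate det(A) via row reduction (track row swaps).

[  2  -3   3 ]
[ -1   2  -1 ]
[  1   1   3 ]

Forward elimination:
R2 <- R2 - (-1/2)*R1:  [   0  1/2  1/2 ]
R3 <- R3 - (1/2)*R1:  [   0  5/2  3/2 ]
R3 <- R3 - (5)*R2:  [  0   0  -1 ]
Upper-triangular form:
[ 2   -3    3 ]
[ 0  1/2  1/2 ]
[ 0    0   -1 ]
det(A) = (-1)^0 * (2) * (1/2) * (-1) = -1  (0 row swaps -> sign +1)

det(A) = -1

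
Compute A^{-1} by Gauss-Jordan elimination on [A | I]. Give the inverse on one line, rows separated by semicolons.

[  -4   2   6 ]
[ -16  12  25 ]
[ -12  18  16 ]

inverse = [-129/40 19/20 -11/40; -11/20 1/10 1/20; -9/5 3/5 -1/5]

Gauss-Jordan on [A | I]:
R1 <- (1/-4)*R1:  [    1  -1/2  -3/2  |  -1/4     0     0 ]
R2 <- R2 - (-16)*R1:  [  0   4   1  |  -4   1   0 ]
R3 <- R3 - (-12)*R1:  [  0  12  -2  |  -3   0   1 ]
R2 <- (1/4)*R2:  [   0    1  1/4  |   -1  1/4    0 ]
R1 <- R1 - (-1/2)*R2:  [     1      0  -11/8  |   -3/4    1/8      0 ]
R3 <- R3 - (12)*R2:  [  0   0  -5  |   9  -3   1 ]
R3 <- (1/-5)*R3:  [    0     0     1  |  -9/5   3/5  -1/5 ]
R1 <- R1 - (-11/8)*R3:  [       1        0        0  |  -129/40    19/20   -11/40 ]
R2 <- R2 - (1/4)*R3:  [      0       1       0  |  -11/20    1/10    1/20 ]
Right block of [I | A^{-1}] is the inverse:
[ -129/40  19/20  -11/40 ]
[  -11/20   1/10    1/20 ]
[    -9/5    3/5    -1/5 ]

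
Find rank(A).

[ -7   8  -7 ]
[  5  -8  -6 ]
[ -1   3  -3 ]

rank(A) = 3

Row reduction:
R2 <- R2 - (-5/7)*R1:  [     0  -16/7    -11 ]
R3 <- R3 - (1/7)*R1:  [    0  13/7    -2 ]
R3 <- R3 - (-13/16)*R2:  [       0        0  -175/16 ]
Row echelon form:
[ -7      8       -7 ]
[  0  -16/7      -11 ]
[  0      0  -175/16 ]
Nonzero rows / pivot columns: 3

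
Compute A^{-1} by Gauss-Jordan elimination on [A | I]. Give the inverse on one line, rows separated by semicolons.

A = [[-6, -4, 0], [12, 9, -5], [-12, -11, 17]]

Gauss-Jordan on [A | I]:
R1 <- (1/-6)*R1:  [    1   2/3     0  |  -1/6     0     0 ]
R2 <- R2 - (12)*R1:  [  0   1  -5  |   2   1   0 ]
R3 <- R3 - (-12)*R1:  [  0  -3  17  |  -2   0   1 ]
R1 <- R1 - (2/3)*R2:  [    1     0  10/3  |  -3/2  -2/3     0 ]
R3 <- R3 - (-3)*R2:  [ 0  0  2  |  4  3  1 ]
R3 <- (1/2)*R3:  [   0    0    1  |    2  3/2  1/2 ]
R1 <- R1 - (10/3)*R3:  [     1      0      0  |  -49/6  -17/3   -5/3 ]
R2 <- R2 - (-5)*R3:  [    0     1     0  |    12  17/2   5/2 ]
Right block of [I | A^{-1}] is the inverse:
[ -49/6  -17/3  -5/3 ]
[    12   17/2   5/2 ]
[     2    3/2   1/2 ]

inverse = [-49/6 -17/3 -5/3; 12 17/2 5/2; 2 3/2 1/2]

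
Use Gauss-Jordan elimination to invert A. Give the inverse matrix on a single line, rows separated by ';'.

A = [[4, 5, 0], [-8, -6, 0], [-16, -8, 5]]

Gauss-Jordan on [A | I]:
R1 <- (1/4)*R1:  [   1  5/4    0  |  1/4    0    0 ]
R2 <- R2 - (-8)*R1:  [ 0  4  0  |  2  1  0 ]
R3 <- R3 - (-16)*R1:  [  0  12   5  |   4   0   1 ]
R2 <- (1/4)*R2:  [   0    1    0  |  1/2  1/4    0 ]
R1 <- R1 - (5/4)*R2:  [     1      0      0  |   -3/8  -5/16      0 ]
R3 <- R3 - (12)*R2:  [  0   0   5  |  -2  -3   1 ]
R3 <- (1/5)*R3:  [    0     0     1  |  -2/5  -3/5   1/5 ]
Right block of [I | A^{-1}] is the inverse:
[ -3/8  -5/16    0 ]
[  1/2    1/4    0 ]
[ -2/5   -3/5  1/5 ]

inverse = [-3/8 -5/16 0; 1/2 1/4 0; -2/5 -3/5 1/5]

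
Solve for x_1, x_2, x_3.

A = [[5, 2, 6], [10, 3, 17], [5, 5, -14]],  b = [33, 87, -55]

(-1, 4, 5)

Forward elimination on [A|b]:
R2 <- R2 - (2)*R1:  [  0  -1   5  21 ]
R3 <- R3 - (1)*R1:  [   0    3  -20  -88 ]
R3 <- R3 - (-3)*R2:  [   0    0   -5  -25 ]
Row echelon form:
[ 5   2   6  |   33 ]
[ 0  -1   5  |   21 ]
[ 0   0  -5  |  -25 ]
Back-substitution:
x_3 = (-25) / -5 = 5
x_2 = (21 - (5)*(5)) / -1 = 4
x_1 = (33 - (2)*(4) - (6)*(5)) / 5 = -1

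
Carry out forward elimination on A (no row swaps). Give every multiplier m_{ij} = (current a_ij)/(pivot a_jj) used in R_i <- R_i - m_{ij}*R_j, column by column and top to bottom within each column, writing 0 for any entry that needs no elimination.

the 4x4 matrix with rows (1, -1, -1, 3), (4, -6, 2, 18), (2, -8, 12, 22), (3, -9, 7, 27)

Forward elimination:
R2 <- R2 - (4)*R1:  [  0  -2   6   6 ]
R3 <- R3 - (2)*R1:  [  0  -6  14  16 ]
R4 <- R4 - (3)*R1:  [  0  -6  10  18 ]
R3 <- R3 - (3)*R2:  [  0   0  -4  -2 ]
R4 <- R4 - (3)*R2:  [  0   0  -8   0 ]
R4 <- R4 - (2)*R3:  [ 0  0  0  4 ]
Multipliers (in order of application): m_{21} = 4, m_{31} = 2, m_{41} = 3, m_{32} = 3, m_{42} = 3, m_{43} = 2

multipliers: 4, 2, 3, 3, 3, 2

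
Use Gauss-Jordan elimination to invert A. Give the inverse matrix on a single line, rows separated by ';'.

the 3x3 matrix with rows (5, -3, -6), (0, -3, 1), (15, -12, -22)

Gauss-Jordan on [A | I]:
R1 <- (1/5)*R1:  [    1  -3/5  -6/5  |   1/5     0     0 ]
R3 <- R3 - (15)*R1:  [  0  -3  -4  |  -3   0   1 ]
R2 <- (1/-3)*R2:  [    0     1  -1/3  |     0  -1/3     0 ]
R1 <- R1 - (-3/5)*R2:  [    1     0  -7/5  |   1/5  -1/5     0 ]
R3 <- R3 - (-3)*R2:  [  0   0  -5  |  -3  -1   1 ]
R3 <- (1/-5)*R3:  [    0     0     1  |   3/5   1/5  -1/5 ]
R1 <- R1 - (-7/5)*R3:  [     1      0      0  |  26/25   2/25  -7/25 ]
R2 <- R2 - (-1/3)*R3:  [     0      1      0  |    1/5  -4/15  -1/15 ]
Right block of [I | A^{-1}] is the inverse:
[ 26/25   2/25  -7/25 ]
[   1/5  -4/15  -1/15 ]
[   3/5    1/5   -1/5 ]

inverse = [26/25 2/25 -7/25; 1/5 -4/15 -1/15; 3/5 1/5 -1/5]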